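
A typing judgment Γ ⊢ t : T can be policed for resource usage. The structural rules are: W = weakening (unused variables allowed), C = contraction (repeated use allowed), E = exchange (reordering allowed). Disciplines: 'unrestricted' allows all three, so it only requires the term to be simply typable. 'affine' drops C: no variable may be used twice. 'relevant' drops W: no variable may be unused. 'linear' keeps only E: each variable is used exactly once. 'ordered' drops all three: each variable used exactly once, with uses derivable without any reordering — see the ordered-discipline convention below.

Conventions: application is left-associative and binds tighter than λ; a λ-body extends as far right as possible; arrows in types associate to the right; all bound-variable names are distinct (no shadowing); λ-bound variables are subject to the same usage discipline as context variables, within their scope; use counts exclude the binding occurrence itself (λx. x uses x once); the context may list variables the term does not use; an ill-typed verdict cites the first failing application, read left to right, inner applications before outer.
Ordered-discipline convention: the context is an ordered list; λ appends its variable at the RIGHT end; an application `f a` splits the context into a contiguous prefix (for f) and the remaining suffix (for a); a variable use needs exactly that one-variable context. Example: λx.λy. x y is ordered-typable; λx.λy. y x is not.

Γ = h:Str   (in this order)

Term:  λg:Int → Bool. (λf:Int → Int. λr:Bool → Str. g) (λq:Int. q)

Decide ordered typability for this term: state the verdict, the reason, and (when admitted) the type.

no — needs weakening: h, f, r unused
counts: h: 0; g (bound): 1; f (bound): 0; r (bound): 0; q (bound): 1
uses in reading order: g, q
typing: well-typed at (Int → Bool) → (Bool → Str) → Int → Bool
summary: ordered ✗ · linear ✗ · affine ✓ · relevant ✗ · unrestricted ✓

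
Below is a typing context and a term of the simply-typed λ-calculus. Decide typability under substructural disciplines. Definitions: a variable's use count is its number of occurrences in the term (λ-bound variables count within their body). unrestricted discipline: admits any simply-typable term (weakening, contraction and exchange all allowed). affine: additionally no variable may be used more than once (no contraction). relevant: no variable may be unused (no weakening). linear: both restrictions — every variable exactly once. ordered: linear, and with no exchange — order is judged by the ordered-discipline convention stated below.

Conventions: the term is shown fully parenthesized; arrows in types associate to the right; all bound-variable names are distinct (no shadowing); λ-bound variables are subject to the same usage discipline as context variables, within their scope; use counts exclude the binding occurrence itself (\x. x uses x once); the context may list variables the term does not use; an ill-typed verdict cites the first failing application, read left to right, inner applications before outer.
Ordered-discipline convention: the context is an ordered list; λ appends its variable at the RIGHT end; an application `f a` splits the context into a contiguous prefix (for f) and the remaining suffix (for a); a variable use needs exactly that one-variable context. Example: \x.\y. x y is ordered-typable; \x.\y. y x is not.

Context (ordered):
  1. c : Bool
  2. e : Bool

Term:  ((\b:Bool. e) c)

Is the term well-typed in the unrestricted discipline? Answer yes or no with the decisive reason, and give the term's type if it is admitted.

yes — simply typable at Bool; W, C, E all held; term : Bool
use counts: c ×1; e ×1; b [bound] ×0
uses in reading order: e, c
typing: well-typed at Bool
all disciplines: ordered ✗ · linear ✗ · affine ✓ · relevant ✗ · unrestricted ✓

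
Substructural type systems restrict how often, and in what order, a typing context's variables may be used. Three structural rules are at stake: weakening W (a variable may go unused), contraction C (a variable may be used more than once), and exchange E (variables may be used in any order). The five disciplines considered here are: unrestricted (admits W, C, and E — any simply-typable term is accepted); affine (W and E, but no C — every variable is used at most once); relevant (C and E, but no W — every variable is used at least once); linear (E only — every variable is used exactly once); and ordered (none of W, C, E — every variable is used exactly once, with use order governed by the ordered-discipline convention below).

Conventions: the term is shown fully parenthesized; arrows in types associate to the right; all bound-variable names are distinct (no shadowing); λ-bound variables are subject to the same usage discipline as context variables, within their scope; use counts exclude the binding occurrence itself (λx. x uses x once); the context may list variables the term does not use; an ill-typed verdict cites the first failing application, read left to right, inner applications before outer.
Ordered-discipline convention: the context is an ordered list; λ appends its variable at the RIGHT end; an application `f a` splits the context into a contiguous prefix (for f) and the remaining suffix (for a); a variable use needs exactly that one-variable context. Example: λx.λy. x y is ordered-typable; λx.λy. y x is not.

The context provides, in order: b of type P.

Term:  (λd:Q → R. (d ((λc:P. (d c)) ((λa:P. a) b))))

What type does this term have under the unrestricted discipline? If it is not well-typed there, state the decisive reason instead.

not well-typed under unrestricted — fails simple typing
variable uses: b: 1, d (λ-bound): 2, c (λ-bound): 1, a (λ-bound): 1
left-to-right use order: d, d, c, a, b
typing: ill-typed: an application expects Q but receives P
all disciplines: ordered ✗, linear ✗, affine ✗, relevant ✗, unrestricted ✗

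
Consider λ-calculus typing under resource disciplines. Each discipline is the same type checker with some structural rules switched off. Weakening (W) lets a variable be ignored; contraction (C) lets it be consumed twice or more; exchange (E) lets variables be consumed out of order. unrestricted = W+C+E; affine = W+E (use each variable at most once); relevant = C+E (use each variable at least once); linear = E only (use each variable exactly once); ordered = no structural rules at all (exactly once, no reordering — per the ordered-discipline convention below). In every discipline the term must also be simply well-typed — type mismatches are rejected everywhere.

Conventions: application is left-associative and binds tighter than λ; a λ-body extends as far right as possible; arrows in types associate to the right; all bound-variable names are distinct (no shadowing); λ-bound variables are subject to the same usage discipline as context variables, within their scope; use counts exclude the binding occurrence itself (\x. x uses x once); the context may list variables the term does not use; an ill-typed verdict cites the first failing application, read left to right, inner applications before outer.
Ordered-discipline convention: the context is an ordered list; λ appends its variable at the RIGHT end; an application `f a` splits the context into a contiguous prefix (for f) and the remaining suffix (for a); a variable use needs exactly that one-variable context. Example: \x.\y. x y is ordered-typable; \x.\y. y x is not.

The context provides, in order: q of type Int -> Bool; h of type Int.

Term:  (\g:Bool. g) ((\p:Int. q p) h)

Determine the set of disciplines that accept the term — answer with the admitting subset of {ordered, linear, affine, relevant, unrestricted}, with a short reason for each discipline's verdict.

admitted in: ordered, linear, affine, relevant, unrestricted
counts: q: 1; h: 1; g (bound): 1; p (bound): 1
uses in reading order: g, q, p, h
typing: ✓ — Bool
ordered: ✓ — one use each (q, h, g, p); ordered split holds
linear: ✓ — each of q, h, g, p used exactly once
affine: ✓ — none of q, h, g, p used more than once
relevant: ✓ — none of q, h, g, p goes unused
unrestricted: ✓ — typability at Bool is all that's needed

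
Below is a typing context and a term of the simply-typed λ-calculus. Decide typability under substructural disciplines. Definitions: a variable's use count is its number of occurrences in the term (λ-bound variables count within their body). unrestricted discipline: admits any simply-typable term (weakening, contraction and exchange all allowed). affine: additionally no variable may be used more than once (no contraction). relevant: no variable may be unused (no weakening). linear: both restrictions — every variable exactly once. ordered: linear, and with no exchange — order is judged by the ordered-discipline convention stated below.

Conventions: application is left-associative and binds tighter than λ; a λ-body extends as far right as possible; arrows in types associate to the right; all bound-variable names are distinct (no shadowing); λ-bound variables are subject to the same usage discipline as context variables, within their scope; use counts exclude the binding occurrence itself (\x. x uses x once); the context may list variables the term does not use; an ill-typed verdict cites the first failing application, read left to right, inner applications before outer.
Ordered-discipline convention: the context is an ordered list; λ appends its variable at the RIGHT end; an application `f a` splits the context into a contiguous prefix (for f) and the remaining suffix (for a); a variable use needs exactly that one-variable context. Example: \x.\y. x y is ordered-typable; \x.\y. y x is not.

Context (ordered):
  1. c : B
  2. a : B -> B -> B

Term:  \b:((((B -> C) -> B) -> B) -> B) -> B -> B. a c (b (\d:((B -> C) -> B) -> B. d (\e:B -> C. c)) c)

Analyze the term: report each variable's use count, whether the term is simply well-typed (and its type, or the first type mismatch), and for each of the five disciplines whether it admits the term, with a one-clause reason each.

variable uses: c: 3×; a: 1×; b (bound): 1×; d (bound): 1×; e (bound): 0×
order of uses: a, c, b, d, c, c
typing: well-typed at (((((B -> C) -> B) -> B) -> B) -> B -> B) -> B
ordered: ✗ — needs contraction — c ×3; needs weakening: e unused
linear: ✗ — needs contraction — c ×3; needs weakening: e unused
affine: ✗ — needs contraction — c ×3
relevant: ✗ — needs weakening: e unused
unrestricted: ✓ — well-typed at (((((B -> C) -> B) -> B) -> B) -> B -> B) -> B; no restrictions here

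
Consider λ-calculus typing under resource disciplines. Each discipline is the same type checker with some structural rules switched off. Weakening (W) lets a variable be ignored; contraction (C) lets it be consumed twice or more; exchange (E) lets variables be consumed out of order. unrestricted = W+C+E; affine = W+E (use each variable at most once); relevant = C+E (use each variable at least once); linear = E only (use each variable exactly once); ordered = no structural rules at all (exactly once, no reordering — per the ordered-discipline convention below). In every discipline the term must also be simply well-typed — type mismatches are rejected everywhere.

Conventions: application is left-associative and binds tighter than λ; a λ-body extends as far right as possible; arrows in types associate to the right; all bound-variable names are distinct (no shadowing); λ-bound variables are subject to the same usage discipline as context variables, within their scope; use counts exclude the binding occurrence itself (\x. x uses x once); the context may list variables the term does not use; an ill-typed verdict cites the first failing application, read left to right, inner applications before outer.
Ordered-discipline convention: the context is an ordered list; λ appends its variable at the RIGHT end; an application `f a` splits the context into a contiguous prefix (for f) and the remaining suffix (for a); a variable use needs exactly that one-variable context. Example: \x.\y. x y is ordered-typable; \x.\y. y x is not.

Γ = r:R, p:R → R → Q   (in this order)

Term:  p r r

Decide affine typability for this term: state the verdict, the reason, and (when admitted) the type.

no — uses contraction: r ×2
counts: r: 2×; p: 1×
uses in reading order: p, r, r
typing: the term checks, with type Q
all disciplines: ordered ✗ | linear ✗ | affine ✗ | relevant ✓ | unrestricted ✓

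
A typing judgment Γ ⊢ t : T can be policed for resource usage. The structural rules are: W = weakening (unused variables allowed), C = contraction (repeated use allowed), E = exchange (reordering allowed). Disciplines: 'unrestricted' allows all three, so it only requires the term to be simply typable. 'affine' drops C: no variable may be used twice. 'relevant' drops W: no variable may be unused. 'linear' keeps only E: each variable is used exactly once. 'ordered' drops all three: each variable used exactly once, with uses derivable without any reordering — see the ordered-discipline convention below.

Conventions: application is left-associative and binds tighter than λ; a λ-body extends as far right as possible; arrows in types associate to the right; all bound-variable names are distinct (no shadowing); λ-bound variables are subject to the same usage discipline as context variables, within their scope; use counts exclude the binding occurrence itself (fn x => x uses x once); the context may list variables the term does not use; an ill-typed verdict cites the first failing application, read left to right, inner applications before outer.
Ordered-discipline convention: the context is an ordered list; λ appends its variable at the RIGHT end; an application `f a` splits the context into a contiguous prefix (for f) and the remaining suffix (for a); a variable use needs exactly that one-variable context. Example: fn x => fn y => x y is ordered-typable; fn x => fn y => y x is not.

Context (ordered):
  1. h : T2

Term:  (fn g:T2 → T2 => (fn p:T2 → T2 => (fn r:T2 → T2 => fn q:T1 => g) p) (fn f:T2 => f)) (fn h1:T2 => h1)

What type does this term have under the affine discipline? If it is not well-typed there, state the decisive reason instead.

term : T1 → T2 → T2
variable uses: h: 0×; g (λ-bound): 1×; p (λ-bound): 1×; r (λ-bound): 0×; q (λ-bound): 0×; f (λ-bound): 1×; h1 (λ-bound): 1×
uses in reading order: g, p, f, h1
typing: the term checks, with type T1 → T2 → T2
all disciplines: ordered ✗ | linear ✗ | affine ✓ | relevant ✗ | unrestricted ✓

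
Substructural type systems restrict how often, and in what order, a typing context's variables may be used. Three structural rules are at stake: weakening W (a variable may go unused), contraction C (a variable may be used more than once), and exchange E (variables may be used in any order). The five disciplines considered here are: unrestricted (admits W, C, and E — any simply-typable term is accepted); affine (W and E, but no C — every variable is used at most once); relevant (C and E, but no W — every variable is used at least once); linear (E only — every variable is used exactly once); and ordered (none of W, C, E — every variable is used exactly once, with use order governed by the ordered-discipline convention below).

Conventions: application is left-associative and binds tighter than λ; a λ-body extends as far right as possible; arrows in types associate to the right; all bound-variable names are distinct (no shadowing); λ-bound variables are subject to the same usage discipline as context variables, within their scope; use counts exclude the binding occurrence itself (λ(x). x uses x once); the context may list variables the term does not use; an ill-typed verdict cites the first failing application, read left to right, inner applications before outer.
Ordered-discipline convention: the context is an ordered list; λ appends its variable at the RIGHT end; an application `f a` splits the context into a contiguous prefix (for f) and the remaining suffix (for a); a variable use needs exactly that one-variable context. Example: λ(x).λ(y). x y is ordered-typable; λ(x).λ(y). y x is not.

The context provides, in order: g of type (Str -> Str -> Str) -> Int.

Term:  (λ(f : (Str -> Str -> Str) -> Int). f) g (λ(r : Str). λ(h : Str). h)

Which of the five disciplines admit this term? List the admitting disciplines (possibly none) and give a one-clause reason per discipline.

accepted by: affine, unrestricted
usage: g: 1; f (λ-bound): 1; r (λ-bound): 0; h (λ-bound): 1
use order (left to right): f, g, h
typing: well-typed at Int
ordered ✗ (r never used (weakening))
linear ✗ (r never used (weakening))
affine ✓ (g, f, r, h: no repeats, contraction unneeded)
relevant ✗ (r never used (weakening))
unrestricted ✓ (typability at Int is all that's needed)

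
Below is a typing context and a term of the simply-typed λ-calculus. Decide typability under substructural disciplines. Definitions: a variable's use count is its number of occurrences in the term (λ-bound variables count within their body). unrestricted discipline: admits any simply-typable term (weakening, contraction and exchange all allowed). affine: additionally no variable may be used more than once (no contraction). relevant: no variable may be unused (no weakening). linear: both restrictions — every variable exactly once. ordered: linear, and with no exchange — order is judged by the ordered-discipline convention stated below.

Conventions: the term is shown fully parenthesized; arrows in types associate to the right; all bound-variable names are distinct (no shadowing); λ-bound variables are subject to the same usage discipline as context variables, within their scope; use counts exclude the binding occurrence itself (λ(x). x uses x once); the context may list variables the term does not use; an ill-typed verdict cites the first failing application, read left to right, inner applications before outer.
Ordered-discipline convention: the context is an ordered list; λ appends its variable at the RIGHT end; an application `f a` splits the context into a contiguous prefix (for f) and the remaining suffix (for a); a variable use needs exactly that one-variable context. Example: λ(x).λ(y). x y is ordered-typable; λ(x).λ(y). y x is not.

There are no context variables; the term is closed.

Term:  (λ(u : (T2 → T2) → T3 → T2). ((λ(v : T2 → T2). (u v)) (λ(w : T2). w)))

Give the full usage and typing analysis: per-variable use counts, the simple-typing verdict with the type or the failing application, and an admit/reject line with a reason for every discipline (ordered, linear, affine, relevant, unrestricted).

variable uses: u (bound): 1×; v (bound): 1×; w (bound): 1×
uses in reading order: u, v, w
typing: ✓ — ((T2 → T2) → T3 → T2) → T3 → T2
ordered: ✓ — one use each (u, v, w); ordered split holds
linear: ✓ — single use per variable (u, v, w)
affine: ✓ — at most one use each (u, v, w)
relevant: ✓ — none of u, v, w goes unused
unrestricted: ✓ — simply typable at ((T2 → T2) → T3 → T2) → T3 → T2; W, C, E all held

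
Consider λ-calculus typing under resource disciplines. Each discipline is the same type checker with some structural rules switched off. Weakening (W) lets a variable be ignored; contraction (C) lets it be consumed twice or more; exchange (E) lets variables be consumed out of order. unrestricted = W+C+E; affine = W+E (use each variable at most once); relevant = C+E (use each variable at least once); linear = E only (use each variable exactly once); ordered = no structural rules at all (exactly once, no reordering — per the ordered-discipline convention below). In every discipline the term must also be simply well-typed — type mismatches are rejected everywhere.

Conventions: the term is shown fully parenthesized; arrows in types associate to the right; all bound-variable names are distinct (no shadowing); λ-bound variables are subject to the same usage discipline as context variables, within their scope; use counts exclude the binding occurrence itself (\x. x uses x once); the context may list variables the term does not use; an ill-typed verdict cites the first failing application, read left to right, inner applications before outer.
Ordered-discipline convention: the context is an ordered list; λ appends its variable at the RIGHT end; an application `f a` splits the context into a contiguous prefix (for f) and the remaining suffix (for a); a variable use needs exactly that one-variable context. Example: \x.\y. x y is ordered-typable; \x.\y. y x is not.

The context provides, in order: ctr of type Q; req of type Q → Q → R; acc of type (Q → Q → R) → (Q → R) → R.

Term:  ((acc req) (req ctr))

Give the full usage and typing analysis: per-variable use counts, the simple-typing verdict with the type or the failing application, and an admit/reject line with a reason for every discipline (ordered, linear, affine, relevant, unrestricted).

variable uses: ctr: 1; req: 2; acc: 1
order of uses: acc, req, req, ctr
typing: the term checks, with type R
ordered ✗ (req ×2 used more than once (contraction))
linear ✗ (req ×2 used more than once (contraction))
affine ✗ (req ×2 used more than once (contraction))
relevant ✓ (none of ctr, req, acc goes unused)
unrestricted ✓ (typability at R is all that's needed)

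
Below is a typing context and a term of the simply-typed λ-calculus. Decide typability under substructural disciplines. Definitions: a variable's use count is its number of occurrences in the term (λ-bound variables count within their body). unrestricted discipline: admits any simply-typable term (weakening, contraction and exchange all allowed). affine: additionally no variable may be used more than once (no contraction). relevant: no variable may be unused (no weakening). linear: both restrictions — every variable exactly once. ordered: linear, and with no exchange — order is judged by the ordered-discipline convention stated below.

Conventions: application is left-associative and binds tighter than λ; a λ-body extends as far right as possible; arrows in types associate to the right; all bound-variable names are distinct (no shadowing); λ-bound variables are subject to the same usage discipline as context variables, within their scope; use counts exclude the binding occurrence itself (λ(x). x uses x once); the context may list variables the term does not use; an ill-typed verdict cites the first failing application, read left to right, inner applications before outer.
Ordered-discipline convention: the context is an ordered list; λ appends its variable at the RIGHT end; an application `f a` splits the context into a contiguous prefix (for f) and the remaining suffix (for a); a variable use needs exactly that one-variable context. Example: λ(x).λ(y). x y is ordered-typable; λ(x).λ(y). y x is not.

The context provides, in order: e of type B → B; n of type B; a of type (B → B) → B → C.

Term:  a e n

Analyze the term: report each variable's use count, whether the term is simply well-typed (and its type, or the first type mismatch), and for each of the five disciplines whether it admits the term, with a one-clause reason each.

usage: e: 1×, n: 1×, a: 1×
left-to-right use order: a, e, n
typing: ✓ — C
ordered: ✗, no contiguous prefix/suffix split fits a, e, n
linear: ✓, single use per variable (e, n, a)
affine: ✓, none of e, n, a used more than once
relevant: ✓, e, n, a: all used, weakening unneeded
unrestricted: ✓, typability at C is all that's needed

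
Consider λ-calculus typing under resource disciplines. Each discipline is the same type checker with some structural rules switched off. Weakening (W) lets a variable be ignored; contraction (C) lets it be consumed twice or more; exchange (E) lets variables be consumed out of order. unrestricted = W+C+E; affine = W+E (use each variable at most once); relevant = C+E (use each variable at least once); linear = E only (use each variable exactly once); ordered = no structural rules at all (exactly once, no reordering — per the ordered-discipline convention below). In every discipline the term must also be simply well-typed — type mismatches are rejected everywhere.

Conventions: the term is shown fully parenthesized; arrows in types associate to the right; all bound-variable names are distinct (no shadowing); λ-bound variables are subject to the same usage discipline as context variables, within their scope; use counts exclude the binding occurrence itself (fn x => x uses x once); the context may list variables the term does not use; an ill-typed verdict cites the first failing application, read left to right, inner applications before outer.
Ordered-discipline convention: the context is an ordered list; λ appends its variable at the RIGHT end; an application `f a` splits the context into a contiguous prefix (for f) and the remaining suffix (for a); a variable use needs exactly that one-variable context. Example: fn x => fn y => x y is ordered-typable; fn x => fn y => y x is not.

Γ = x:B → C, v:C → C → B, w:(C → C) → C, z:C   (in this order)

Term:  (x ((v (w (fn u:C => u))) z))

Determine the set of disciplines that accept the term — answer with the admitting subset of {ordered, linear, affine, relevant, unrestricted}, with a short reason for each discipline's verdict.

admitting disciplines: ordered, linear, affine, relevant, unrestricted
variable uses: x: 1, v: 1, w: 1, z: 1, u [bound]: 1
uses in reading order: x, v, w, u, z
typing: well-typed at C
ordered: ✓ — single-use (x, v, w, z, u), ordered derivation ok
linear: ✓ — each of x, v, w, z, u used exactly once
affine: ✓ — none of x, v, w, z, u used more than once
relevant: ✓ — every one of x, v, w, z, u appears
unrestricted: ✓ — typability at C is all that's needed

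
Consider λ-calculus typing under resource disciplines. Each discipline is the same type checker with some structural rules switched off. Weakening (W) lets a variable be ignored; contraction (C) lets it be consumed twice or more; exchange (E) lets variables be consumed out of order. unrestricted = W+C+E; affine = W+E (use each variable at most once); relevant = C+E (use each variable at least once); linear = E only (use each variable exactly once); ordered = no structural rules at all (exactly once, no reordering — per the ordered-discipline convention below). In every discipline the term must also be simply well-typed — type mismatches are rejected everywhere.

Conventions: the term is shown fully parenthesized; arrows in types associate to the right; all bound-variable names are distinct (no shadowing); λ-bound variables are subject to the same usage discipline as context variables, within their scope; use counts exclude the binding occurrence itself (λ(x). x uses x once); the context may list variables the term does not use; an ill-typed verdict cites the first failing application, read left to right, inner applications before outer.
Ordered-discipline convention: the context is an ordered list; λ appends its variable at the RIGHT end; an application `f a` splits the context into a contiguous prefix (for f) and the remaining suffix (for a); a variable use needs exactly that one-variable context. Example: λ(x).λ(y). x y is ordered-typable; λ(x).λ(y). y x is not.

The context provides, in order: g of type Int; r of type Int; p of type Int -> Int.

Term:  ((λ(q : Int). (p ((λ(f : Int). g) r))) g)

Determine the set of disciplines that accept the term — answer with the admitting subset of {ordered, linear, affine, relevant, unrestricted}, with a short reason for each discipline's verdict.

admitted in: unrestricted
use counts: g: 2×, r: 1×, p: 1×, q (bound): 0×, f (bound): 0×
order of uses: p, g, r, g
typing: the term checks, with type Int
ordered ✗ (repeated use of g ×2; q, f never used (weakening))
linear ✗ (repeated use of g ×2; q, f never used (weakening))
affine ✗ (repeated use of g ×2)
relevant ✗ (q, f never used (weakening))
unrestricted ✓ (simply typable at Int; W, C, E all held)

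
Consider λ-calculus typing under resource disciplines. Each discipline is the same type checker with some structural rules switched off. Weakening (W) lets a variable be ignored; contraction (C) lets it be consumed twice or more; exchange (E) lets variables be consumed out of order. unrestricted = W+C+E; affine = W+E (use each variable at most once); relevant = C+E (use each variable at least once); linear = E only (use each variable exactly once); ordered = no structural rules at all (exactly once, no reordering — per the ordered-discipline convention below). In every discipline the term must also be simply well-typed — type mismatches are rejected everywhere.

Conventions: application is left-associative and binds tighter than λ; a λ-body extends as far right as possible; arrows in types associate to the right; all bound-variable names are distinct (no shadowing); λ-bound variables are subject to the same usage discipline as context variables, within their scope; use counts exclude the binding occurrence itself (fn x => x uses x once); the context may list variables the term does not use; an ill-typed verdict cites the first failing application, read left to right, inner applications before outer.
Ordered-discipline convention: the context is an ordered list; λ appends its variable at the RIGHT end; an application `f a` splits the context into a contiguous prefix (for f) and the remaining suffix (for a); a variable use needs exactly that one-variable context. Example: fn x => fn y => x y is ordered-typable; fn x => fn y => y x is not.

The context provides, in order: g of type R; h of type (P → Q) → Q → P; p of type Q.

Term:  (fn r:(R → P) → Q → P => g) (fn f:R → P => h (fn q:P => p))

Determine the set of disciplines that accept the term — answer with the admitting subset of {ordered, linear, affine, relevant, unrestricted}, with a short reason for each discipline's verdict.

accepted by: affine, unrestricted
usage: g=1, h=1, p=1, r (bound)=0, f (bound)=0, q (bound)=0
uses in reading order: g, h, p
typing: ✓ — R
ordered: ✗ — needs weakening: r, f, q unused
linear: ✗ — needs weakening: r, f, q unused
affine: ✓ — at most one use each (g, h, p, r, f, q)
relevant: ✗ — needs weakening: r, f, q unused
unrestricted: ✓ — type-checks (R) and nothing is barred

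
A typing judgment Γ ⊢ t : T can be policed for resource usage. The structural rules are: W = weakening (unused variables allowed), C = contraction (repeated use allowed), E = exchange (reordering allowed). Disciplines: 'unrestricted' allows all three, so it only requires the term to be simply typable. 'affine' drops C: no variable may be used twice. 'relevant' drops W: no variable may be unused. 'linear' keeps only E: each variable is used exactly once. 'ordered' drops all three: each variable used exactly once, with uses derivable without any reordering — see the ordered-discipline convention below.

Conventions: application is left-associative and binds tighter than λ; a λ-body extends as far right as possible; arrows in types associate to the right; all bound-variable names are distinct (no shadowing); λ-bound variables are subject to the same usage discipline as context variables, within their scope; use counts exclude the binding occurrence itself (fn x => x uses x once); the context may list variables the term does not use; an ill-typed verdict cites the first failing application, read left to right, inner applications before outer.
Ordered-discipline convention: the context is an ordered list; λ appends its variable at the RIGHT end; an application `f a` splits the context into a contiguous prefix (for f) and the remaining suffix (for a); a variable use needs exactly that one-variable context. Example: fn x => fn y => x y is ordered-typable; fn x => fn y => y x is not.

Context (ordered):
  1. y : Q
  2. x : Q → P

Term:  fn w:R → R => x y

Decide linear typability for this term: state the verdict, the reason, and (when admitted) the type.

no — unused: w — weakening required
counts: y: 1; x: 1; w (λ-bound): 0
uses in reading order: x, y
typing: well-typed — term : (R → R) → P
summary: ordered ✗ | linear ✗ | affine ✓ | relevant ✗ | unrestricted ✓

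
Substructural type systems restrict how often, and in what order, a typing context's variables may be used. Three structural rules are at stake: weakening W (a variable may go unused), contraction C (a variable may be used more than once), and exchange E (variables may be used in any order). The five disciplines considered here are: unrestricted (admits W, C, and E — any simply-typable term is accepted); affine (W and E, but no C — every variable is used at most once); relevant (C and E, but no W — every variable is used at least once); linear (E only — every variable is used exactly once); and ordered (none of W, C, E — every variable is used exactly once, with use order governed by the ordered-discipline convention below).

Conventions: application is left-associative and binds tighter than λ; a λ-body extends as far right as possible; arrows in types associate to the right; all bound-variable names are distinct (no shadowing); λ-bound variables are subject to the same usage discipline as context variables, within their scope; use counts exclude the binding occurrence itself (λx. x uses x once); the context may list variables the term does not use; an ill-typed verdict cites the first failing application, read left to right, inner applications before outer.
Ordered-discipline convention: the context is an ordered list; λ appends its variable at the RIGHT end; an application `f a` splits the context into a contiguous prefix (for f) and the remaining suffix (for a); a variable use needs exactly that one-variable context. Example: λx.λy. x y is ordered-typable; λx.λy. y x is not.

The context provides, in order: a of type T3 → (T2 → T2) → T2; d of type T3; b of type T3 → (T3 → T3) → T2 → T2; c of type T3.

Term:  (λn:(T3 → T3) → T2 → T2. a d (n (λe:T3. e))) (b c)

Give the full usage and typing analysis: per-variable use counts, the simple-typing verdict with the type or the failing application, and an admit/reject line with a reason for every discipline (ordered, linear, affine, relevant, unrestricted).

use counts: a=1, d=1, b=1, c=1, n (bound)=1, e (bound)=1
uses in reading order: a, d, n, e, b, c
typing: well-typed at T2
ordered: ✓, a, d, b, c, n, e: once each, no exchange needed
linear: ✓, single use per variable (a, d, b, c, n, e)
affine: ✓, a, d, b, c, n, e: no repeats, contraction unneeded
relevant: ✓, none of a, d, b, c, n, e goes unused
unrestricted: ✓, well-typed at T2; no restrictions here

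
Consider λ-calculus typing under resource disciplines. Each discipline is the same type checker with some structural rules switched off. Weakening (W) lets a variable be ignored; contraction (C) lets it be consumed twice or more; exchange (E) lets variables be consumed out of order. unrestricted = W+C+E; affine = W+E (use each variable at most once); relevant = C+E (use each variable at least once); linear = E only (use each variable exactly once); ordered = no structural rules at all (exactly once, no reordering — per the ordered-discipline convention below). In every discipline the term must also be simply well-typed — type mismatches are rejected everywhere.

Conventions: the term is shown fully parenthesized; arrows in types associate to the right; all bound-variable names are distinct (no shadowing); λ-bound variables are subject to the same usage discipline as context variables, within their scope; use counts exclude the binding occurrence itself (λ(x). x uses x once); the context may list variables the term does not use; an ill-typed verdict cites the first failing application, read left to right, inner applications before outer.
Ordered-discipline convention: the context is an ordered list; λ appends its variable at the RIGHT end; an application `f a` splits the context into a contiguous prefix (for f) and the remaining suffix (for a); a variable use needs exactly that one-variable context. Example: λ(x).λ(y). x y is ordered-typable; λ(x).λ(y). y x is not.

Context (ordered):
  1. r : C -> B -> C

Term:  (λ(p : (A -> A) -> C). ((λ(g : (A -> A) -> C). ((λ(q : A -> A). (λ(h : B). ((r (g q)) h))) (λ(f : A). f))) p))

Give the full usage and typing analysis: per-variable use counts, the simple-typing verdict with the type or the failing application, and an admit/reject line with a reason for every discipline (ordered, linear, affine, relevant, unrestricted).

use counts: r=1, p [bound]=1, g [bound]=1, q [bound]=1, h [bound]=1, f [bound]=1
uses in reading order: r, g, q, h, f, p
typing: well-typed — term : ((A -> A) -> C) -> B -> C
ordered ✓ (single-use (r, p, g, q, h, f), ordered derivation ok)
linear ✓ (each of r, p, g, q, h, f used exactly once)
affine ✓ (no duplicate uses among r, p, g, q, h, f)
relevant ✓ (at least one use each (r, p, g, q, h, f))
unrestricted ✓ (type-checks (((A -> A) -> C) -> B -> C) and nothing is barred)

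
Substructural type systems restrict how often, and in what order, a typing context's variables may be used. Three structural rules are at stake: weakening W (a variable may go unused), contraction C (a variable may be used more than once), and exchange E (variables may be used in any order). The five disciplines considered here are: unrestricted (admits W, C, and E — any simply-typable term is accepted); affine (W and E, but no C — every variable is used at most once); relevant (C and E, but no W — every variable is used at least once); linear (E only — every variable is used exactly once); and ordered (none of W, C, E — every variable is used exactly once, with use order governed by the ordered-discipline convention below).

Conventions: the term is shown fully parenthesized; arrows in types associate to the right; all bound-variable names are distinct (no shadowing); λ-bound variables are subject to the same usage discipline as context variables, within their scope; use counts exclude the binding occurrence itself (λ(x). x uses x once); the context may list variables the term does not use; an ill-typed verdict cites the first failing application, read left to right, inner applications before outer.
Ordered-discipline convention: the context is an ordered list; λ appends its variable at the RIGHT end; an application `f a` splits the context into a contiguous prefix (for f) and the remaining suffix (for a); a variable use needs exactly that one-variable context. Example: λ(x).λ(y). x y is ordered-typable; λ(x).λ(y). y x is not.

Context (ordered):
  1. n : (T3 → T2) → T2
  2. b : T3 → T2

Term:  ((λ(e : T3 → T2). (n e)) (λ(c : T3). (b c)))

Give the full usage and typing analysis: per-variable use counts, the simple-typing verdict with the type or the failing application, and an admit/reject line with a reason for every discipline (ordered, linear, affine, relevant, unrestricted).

usage: n: 1×, b: 1×, e (λ-bound): 1×, c (λ-bound): 1×
order of uses: n, e, b, c
typing: ✓ — T2
ordered: ✓ — single-use (n, b, e, c), ordered derivation ok
linear: ✓ — each of n, b, e, c used exactly once
affine: ✓ — n, b, e, c: no repeats, contraction unneeded
relevant: ✓ — at least one use each (n, b, e, c)
unrestricted: ✓ — typability at T2 is all that's needed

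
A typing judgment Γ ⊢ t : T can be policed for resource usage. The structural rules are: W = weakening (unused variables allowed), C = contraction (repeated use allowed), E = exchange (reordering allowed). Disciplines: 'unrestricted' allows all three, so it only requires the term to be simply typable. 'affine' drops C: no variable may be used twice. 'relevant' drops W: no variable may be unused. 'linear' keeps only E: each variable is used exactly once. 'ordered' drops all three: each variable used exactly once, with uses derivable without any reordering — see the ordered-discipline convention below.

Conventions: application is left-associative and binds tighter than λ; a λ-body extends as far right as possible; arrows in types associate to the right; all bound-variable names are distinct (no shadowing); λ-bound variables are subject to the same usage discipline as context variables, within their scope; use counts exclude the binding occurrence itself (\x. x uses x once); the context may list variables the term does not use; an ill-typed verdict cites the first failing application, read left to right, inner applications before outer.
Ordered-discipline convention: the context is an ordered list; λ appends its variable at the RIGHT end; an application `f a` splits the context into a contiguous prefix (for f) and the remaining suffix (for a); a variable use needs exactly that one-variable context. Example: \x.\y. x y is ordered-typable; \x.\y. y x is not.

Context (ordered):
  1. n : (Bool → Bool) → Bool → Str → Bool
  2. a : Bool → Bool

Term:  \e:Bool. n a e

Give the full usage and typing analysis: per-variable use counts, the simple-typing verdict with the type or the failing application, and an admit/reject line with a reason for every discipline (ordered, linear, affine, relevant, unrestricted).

counts: n: 1×, a: 1×, e (bound): 1×
left-to-right use order: n, a, e
typing: well-typed — term : Bool → Str → Bool
ordered ✓ (single-use (n, a, e), ordered derivation ok)
linear ✓ (n, a, e: one use apiece)
affine ✓ (none of n, a, e used more than once)
relevant ✓ (none of n, a, e goes unused)
unrestricted ✓ (simply typable at Bool → Str → Bool; W, C, E all held)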